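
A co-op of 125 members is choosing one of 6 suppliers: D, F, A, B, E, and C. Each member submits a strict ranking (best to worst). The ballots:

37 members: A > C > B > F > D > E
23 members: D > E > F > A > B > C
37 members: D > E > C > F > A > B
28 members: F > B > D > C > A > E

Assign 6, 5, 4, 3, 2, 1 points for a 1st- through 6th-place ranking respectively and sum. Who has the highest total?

D

D: 37·2 + 23·6 + 37·6 + 28·4 = 546
F: 37·3 + 23·4 + 37·3 + 28·6 = 482
A: 37·6 + 23·3 + 37·2 + 28·2 = 421
B: 37·4 + 23·2 + 37·1 + 28·5 = 371
E: 37·1 + 23·5 + 37·5 + 28·1 = 365
C: 37·5 + 23·1 + 37·4 + 28·3 = 440
D has the highest Borda score (546).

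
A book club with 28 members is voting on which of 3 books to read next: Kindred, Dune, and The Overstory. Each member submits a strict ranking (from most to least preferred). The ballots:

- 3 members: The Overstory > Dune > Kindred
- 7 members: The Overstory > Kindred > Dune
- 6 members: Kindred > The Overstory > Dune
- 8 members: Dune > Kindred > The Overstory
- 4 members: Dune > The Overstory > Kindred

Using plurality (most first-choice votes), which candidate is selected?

First-place votes: Kindred 6, Dune 12, The Overstory 10.
Dune has the most first-place votes.

Dune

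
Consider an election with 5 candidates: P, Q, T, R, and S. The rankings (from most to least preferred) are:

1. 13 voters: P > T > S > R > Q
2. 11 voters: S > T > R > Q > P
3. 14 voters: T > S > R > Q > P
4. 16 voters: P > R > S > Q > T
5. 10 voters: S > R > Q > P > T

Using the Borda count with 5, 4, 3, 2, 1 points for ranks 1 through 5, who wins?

S

P: 13·5 + 11·1 + 14·1 + 16·5 + 10·2 = 190
Q: 13·1 + 11·2 + 14·2 + 16·2 + 10·3 = 125
T: 13·4 + 11·4 + 14·5 + 16·1 + 10·1 = 192
R: 13·2 + 11·3 + 14·3 + 16·4 + 10·4 = 205
S: 13·3 + 11·5 + 14·4 + 16·3 + 10·5 = 248
S has the highest Borda score (248).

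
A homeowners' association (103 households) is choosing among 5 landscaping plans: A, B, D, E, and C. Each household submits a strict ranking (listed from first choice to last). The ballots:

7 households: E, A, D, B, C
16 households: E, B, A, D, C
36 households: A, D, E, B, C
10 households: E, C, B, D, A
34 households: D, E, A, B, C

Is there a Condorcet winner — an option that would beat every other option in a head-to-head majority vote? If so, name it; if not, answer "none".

none

Checking pairwise contests:
E beats A 67–36.
A beats B 77–26.
A beats D 59–44.
D beats E 70–33.
A beats C 93–10.
Every option loses at least one head-to-head, so there is no Condorcet winner.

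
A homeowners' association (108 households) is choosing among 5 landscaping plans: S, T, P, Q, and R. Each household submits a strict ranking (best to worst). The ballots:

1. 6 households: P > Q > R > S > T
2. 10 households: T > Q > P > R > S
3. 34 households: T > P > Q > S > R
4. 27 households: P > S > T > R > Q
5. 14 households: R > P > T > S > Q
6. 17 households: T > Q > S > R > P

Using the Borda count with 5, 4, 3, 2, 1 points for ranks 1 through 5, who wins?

S: 6·2 + 10·1 + 34·2 + 27·4 + 14·2 + 17·3 = 277
T: 6·1 + 10·5 + 34·5 + 27·3 + 14·3 + 17·5 = 434
P: 6·5 + 10·3 + 34·4 + 27·5 + 14·4 + 17·1 = 404
Q: 6·4 + 10·4 + 34·3 + 27·1 + 14·1 + 17·4 = 275
R: 6·3 + 10·2 + 34·1 + 27·2 + 14·5 + 17·2 = 230
T has the highest Borda score (434).

T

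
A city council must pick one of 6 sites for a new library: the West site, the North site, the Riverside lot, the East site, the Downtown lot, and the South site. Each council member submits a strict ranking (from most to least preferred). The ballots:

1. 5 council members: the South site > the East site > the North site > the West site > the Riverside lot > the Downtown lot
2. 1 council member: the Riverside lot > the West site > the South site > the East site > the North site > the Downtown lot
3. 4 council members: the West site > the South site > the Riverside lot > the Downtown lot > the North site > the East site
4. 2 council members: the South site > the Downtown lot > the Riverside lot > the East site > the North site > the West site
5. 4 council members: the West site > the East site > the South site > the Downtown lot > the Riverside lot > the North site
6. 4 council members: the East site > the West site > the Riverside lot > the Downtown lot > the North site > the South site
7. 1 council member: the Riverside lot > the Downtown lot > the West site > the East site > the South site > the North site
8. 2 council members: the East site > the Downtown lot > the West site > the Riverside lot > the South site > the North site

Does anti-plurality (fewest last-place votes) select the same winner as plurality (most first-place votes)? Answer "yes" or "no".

Anti-plurality — last-place votes: the West site 2, the North site 7, the Riverside lot 0, the East site 4, the Downtown lot 6, the South site 4. Winner: the Riverside lot.
Plurality — first-place votes: the West site 8, the North site 0, the Riverside lot 2, the East site 6, the Downtown lot 0, the South site 7. Winner: the West site.
The two methods disagree.

no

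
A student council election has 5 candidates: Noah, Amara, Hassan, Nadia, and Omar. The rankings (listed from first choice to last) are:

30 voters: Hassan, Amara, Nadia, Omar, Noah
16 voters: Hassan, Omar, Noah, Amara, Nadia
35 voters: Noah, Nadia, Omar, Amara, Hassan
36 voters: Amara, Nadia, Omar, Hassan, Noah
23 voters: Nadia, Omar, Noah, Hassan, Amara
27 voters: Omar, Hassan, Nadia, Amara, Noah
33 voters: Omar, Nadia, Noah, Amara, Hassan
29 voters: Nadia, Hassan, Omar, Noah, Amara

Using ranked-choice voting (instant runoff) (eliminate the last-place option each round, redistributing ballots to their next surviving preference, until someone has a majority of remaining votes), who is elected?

Nadia

Round 1: Noah 35, Amara 36, Hassan 46, Nadia 52, Omar 60. Eliminate Noah.
Round 2: Amara 36, Hassan 46, Nadia 87, Omar 60. Eliminate Amara.
Round 3: Hassan 46, Nadia 123, Omar 60. Nadia has a majority.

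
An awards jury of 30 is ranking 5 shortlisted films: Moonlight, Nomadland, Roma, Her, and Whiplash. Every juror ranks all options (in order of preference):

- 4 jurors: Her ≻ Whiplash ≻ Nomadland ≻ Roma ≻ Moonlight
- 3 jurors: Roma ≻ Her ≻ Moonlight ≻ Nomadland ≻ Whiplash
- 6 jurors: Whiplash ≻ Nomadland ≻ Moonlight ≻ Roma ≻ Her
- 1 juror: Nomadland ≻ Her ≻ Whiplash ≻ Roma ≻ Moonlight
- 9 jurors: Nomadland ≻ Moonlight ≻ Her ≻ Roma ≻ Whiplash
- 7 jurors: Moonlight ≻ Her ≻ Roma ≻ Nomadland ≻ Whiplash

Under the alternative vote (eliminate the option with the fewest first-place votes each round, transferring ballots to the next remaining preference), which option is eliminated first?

Roma

Round 1: Moonlight 7, Nomadland 10, Roma 3, Her 4, Whiplash 6. Eliminate Roma.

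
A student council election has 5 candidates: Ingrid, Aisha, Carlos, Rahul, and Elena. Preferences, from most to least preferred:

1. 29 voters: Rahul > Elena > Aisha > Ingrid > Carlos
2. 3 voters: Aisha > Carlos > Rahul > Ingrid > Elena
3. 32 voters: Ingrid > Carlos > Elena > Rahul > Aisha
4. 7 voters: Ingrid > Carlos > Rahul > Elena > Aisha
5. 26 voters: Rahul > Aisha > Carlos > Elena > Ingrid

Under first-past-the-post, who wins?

Rahul

First-place votes: Ingrid 39, Aisha 3, Carlos 0, Rahul 55, Elena 0.
Rahul has the most first-place votes.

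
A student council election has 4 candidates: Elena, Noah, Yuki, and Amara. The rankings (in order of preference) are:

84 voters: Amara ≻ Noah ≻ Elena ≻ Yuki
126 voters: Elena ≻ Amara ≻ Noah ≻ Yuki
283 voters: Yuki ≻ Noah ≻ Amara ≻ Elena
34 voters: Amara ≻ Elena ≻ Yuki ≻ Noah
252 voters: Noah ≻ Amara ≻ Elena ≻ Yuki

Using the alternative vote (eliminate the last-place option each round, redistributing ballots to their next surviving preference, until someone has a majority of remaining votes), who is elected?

Noah

Round 1: Elena 126, Noah 252, Yuki 283, Amara 118. Eliminate Amara.
Round 2: Elena 160, Noah 336, Yuki 283. Eliminate Elena.
Round 3: Noah 462, Yuki 317. Noah has a majority.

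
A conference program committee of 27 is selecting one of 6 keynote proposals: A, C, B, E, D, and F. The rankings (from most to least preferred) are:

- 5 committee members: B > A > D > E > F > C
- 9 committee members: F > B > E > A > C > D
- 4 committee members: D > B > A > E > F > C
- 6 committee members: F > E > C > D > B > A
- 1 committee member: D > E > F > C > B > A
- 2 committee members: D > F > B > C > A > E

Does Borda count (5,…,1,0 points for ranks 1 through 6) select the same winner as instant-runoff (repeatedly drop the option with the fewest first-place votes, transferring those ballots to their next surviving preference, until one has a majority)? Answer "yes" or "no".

yes

Borda — scores: A 52, C 33, B 90, E 73, D 62, F 95. Winner: F.
Instant-runoff — R1 A 0, C 0, B 5, E 0, D 7, F 15 (F winner). Winner: F.
The two methods agree.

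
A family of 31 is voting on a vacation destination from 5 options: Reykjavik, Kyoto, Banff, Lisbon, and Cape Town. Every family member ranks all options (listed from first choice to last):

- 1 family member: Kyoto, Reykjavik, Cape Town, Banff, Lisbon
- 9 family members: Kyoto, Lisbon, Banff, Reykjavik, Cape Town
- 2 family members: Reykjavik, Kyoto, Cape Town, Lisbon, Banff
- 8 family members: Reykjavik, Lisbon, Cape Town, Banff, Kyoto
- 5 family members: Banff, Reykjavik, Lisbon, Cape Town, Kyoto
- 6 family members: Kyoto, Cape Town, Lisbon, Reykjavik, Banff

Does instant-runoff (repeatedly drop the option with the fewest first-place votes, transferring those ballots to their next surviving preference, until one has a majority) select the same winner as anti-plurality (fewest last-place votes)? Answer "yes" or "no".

no

Instant-runoff — R1 Reykjavik 10, Kyoto 16, Banff 5, Lisbon 0, Cape Town 0 (Kyoto winner). Winner: Kyoto.
Anti-plurality — last-place votes: Reykjavik 0, Kyoto 13, Banff 8, Lisbon 1, Cape Town 9. Winner: Reykjavik.
The two methods disagree.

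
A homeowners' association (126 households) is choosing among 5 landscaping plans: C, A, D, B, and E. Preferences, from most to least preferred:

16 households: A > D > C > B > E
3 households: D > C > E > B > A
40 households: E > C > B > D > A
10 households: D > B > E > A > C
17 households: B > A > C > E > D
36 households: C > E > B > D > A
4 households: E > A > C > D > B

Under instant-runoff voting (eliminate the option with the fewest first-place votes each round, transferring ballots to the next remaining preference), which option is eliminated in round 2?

Round 1: C 36, A 16, D 13, B 17, E 44. Eliminate D.
Round 2: C 39, A 16, B 27, E 44. Eliminate A.

A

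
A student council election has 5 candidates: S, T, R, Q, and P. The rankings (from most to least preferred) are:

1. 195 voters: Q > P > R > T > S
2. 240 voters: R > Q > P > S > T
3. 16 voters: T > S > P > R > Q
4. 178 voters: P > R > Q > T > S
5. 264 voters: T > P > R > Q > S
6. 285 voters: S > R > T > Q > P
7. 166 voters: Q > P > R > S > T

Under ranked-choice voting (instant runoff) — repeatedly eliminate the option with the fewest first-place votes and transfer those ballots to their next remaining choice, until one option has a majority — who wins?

Round 1: S 285, T 280, R 240, Q 361, P 178. Eliminate P.
Round 2: S 285, T 280, R 418, Q 361. Eliminate T.
Round 3: S 301, R 682, Q 361. R has a majority.

R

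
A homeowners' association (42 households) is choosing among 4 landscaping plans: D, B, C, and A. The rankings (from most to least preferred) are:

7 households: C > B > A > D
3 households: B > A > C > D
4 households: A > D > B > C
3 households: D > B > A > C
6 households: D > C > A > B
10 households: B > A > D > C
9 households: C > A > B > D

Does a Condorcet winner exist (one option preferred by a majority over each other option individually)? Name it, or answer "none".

none

Checking pairwise contests:
B beats D 29–13.
C beats B 22–20.
D beats C 23–19.
B beats A 23–19.
Every option loses at least one head-to-head, so there is no Condorcet winner.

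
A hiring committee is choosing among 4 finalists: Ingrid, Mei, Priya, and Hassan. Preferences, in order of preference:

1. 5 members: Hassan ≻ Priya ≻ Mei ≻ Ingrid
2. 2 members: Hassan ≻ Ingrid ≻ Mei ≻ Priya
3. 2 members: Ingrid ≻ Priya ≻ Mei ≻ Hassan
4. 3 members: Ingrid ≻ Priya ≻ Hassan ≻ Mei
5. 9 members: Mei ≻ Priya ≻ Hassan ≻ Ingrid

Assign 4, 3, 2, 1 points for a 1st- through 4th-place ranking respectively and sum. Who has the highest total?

Ingrid: 5·1 + 2·3 + 2·4 + 3·4 + 9·1 = 40
Mei: 5·2 + 2·2 + 2·2 + 3·1 + 9·4 = 57
Priya: 5·3 + 2·1 + 2·3 + 3·3 + 9·3 = 59
Hassan: 5·4 + 2·4 + 2·1 + 3·2 + 9·2 = 54
Priya has the highest Borda score (59).

Priya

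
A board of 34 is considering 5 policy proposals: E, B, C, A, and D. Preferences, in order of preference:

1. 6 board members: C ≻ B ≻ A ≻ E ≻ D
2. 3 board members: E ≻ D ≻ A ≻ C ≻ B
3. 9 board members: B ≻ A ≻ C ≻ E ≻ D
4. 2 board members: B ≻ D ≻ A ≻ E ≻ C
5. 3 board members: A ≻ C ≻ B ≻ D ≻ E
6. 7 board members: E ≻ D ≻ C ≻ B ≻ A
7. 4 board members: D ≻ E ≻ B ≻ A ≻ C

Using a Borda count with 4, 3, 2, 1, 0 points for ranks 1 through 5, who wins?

B

E: 6·1 + 3·4 + 9·1 + 2·1 + 3·0 + 7·4 + 4·3 = 69
B: 6·3 + 3·0 + 9·4 + 2·4 + 3·2 + 7·1 + 4·2 = 83
C: 6·4 + 3·1 + 9·2 + 2·0 + 3·3 + 7·2 + 4·0 = 68
A: 6·2 + 3·2 + 9·3 + 2·2 + 3·4 + 7·0 + 4·1 = 65
D: 6·0 + 3·3 + 9·0 + 2·3 + 3·1 + 7·3 + 4·4 = 55
B has the highest Borda score (83).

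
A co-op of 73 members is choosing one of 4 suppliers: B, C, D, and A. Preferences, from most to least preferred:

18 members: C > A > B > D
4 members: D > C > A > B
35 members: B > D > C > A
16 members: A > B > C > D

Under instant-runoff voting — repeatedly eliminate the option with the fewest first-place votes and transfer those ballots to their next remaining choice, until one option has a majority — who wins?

Round 1: B 35, C 18, D 4, A 16. Eliminate D.
Round 2: B 35, C 22, A 16. Eliminate A.
Round 3: B 51, C 22. B has a majority.

B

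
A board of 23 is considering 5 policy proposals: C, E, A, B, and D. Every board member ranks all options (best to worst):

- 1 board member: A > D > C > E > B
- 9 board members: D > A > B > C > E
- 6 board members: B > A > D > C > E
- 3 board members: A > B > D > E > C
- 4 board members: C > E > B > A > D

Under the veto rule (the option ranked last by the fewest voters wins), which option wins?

Last-place votes: C 3, E 15, A 0, B 1, D 4.
A is ranked last by the fewest voters, so A wins.

A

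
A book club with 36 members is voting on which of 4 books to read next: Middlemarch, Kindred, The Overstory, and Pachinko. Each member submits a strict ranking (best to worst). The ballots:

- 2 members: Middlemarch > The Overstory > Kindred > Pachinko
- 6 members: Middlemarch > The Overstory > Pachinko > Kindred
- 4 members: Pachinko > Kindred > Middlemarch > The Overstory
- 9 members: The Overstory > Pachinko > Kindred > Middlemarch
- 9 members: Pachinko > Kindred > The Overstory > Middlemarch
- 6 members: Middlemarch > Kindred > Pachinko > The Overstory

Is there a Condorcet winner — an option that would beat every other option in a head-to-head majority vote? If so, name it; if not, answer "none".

Pachinko

Pachinko vs Middlemarch: 22–14 for Pachinko.
Pachinko vs Kindred: 28–8 for Pachinko.
Pachinko vs The Overstory: 19–17 for Pachinko.
Pachinko beats every other option head-to-head.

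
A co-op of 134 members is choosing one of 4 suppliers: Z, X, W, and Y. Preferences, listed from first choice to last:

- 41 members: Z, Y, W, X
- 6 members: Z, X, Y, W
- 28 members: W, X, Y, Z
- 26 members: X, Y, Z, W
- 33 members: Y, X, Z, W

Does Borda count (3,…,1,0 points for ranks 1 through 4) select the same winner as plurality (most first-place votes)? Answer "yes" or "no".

no

Borda — scores: Z 200, X 212, W 125, Y 267. Winner: Y.
Plurality — first-place votes: Z 47, X 26, W 28, Y 33. Winner: Z.
The two methods disagree.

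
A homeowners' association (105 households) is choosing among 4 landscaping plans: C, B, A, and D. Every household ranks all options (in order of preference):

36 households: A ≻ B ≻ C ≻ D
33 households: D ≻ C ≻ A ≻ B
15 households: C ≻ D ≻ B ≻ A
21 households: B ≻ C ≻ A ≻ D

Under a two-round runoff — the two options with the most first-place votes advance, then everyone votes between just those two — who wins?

Round 1 first-place votes: C 15, B 21, A 36, D 33.
A and D advance.
Runoff: A is preferred to D by 57 voters; D by 48.
A wins the runoff.

A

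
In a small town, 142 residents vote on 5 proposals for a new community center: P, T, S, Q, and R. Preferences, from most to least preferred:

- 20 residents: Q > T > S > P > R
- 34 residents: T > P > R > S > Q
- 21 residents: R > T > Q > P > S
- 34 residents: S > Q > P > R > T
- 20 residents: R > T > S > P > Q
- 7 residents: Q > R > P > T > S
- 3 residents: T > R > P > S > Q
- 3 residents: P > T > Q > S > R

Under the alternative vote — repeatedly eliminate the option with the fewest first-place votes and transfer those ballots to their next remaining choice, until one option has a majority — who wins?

R

Round 1: P 3, T 37, S 34, Q 27, R 41. Eliminate P.
Round 2: T 40, S 34, Q 27, R 41. Eliminate Q.
Round 3: T 60, S 34, R 48. Eliminate S.
Round 4: T 60, R 82. R has a majority.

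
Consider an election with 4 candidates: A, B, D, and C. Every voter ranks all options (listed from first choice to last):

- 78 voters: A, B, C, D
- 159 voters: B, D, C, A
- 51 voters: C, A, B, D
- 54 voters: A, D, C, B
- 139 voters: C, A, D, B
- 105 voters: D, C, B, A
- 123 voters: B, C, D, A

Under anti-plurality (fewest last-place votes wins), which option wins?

C

Last-place votes: A 387, B 193, D 129, C 0.
C is ranked last by the fewest voters, so C wins.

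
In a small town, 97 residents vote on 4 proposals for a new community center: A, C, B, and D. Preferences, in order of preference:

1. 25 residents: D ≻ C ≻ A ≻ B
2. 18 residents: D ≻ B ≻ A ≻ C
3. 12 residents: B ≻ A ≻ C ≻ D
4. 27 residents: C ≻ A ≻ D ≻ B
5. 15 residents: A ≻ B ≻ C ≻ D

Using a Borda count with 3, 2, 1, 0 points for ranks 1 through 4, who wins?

A: 25·1 + 18·1 + 12·2 + 27·2 + 15·3 = 166
C: 25·2 + 18·0 + 12·1 + 27·3 + 15·1 = 158
B: 25·0 + 18·2 + 12·3 + 27·0 + 15·2 = 102
D: 25·3 + 18·3 + 12·0 + 27·1 + 15·0 = 156
A has the highest Borda score (166).

A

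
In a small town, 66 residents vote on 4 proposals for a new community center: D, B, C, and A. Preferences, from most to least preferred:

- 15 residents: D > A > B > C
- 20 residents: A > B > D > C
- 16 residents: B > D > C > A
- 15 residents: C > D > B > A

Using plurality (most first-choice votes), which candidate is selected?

A

First-place votes: D 15, B 16, C 15, A 20.
A has the most first-place votes.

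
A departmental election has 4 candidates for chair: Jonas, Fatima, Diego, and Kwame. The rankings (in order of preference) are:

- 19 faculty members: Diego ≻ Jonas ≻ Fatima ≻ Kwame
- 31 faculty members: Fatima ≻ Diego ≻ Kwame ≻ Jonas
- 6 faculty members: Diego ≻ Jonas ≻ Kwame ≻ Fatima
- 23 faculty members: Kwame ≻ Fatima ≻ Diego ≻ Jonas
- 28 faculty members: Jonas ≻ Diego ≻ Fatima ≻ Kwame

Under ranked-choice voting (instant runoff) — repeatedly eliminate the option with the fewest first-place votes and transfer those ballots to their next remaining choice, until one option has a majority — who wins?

Round 1: Jonas 28, Fatima 31, Diego 25, Kwame 23. Eliminate Kwame.
Round 2: Jonas 28, Fatima 54, Diego 25. Fatima has a majority.

Fatima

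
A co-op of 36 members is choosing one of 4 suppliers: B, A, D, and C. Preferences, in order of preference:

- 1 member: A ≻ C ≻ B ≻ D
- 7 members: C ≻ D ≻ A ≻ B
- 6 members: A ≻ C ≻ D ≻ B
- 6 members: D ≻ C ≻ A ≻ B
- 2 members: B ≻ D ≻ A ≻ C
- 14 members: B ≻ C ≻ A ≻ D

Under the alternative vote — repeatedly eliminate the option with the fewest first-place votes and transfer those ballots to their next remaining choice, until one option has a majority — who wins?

Round 1: B 16, A 7, D 6, C 7. Eliminate D.
Round 2: B 16, A 7, C 13. Eliminate A.
Round 3: B 16, C 20. C has a majority.

C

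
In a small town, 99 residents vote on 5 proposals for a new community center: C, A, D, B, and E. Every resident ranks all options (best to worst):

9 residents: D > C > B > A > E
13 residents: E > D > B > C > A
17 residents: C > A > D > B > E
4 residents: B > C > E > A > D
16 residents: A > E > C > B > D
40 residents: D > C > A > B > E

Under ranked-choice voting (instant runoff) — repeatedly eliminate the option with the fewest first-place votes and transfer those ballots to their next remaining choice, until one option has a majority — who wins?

D

Round 1: C 17, A 16, D 49, B 4, E 13. Eliminate B.
Round 2: C 21, A 16, D 49, E 13. Eliminate E.
Round 3: C 21, A 16, D 62. D has a majority.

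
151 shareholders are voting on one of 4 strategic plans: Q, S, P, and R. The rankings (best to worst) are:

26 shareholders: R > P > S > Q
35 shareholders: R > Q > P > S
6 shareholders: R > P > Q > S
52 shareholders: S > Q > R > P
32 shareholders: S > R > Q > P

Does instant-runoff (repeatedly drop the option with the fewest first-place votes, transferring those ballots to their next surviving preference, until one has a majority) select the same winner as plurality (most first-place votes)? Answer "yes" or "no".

Instant-runoff — R1 Q 0, S 84, P 0, R 67 (S winner). Winner: S.
Plurality — first-place votes: Q 0, S 84, P 0, R 67. Winner: S.
The two methods agree.

yes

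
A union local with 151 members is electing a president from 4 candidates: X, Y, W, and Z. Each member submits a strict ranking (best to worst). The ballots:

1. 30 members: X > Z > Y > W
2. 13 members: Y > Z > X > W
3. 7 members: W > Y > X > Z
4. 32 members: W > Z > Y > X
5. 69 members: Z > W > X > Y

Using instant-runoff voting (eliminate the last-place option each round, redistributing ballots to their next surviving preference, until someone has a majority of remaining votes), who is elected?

Z

Round 1: X 30, Y 13, W 39, Z 69. Eliminate Y.
Round 2: X 30, W 39, Z 82. Z has a majority.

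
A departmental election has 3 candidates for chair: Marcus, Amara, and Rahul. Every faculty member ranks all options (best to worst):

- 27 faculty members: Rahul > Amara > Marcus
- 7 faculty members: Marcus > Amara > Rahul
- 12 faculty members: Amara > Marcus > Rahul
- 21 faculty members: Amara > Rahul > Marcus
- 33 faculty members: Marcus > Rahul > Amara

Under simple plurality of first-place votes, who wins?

Marcus

First-place votes: Marcus 40, Amara 33, Rahul 27.
Marcus has the most first-place votes.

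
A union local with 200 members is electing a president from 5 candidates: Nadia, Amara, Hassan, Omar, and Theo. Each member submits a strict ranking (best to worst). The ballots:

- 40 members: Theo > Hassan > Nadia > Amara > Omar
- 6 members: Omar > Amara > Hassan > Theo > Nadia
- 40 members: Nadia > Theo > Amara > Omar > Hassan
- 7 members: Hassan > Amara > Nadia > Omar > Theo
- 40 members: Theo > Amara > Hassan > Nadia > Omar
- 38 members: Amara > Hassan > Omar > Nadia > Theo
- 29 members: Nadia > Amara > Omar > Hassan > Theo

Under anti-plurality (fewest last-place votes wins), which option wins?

Amara

Last-place votes: Nadia 6, Amara 0, Hassan 40, Omar 80, Theo 74.
Amara is ranked last by the fewest voters, so Amara wins.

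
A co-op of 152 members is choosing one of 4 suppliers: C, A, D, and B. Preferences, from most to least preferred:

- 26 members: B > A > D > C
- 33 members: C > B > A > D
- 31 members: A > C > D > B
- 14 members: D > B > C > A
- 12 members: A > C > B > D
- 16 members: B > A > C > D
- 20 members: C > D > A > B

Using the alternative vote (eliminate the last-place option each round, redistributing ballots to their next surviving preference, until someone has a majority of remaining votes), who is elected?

Round 1: C 53, A 43, D 14, B 42. Eliminate D.
Round 2: C 53, A 43, B 56. Eliminate A.
Round 3: C 96, B 56. C has a majority.

C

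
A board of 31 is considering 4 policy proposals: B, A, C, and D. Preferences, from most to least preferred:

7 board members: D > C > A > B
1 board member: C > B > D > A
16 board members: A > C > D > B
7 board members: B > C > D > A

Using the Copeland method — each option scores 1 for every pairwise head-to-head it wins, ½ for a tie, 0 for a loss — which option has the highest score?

A

B: loses to A, C, and D → score 0.
A: beats B, C, and D → score 3.
C: beats B and D; loses to A → score 2.
D: beats B; loses to A and C → score 1.
A has the best pairwise record.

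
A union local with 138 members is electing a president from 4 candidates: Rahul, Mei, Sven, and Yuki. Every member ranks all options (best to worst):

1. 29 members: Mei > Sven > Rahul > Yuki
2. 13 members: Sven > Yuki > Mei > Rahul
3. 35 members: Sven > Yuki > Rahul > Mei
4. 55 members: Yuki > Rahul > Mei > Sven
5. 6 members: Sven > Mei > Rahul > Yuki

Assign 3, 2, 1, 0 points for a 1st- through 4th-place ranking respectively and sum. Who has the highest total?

Yuki

Rahul: 29·1 + 13·0 + 35·1 + 55·2 + 6·1 = 180
Mei: 29·3 + 13·1 + 35·0 + 55·1 + 6·2 = 167
Sven: 29·2 + 13·3 + 35·3 + 55·0 + 6·3 = 220
Yuki: 29·0 + 13·2 + 35·2 + 55·3 + 6·0 = 261
Yuki has the highest Borda score (261).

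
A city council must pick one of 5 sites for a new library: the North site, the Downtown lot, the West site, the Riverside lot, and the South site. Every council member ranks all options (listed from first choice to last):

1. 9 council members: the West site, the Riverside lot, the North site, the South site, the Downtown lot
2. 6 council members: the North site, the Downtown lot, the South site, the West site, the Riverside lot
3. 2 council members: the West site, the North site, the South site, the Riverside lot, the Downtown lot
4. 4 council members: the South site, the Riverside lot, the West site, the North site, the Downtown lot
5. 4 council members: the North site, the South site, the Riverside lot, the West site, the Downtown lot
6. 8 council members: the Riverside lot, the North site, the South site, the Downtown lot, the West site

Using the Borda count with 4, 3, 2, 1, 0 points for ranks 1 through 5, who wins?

the North site

the North site: 9·2 + 6·4 + 2·3 + 4·1 + 4·4 + 8·3 = 92
the Downtown lot: 9·0 + 6·3 + 2·0 + 4·0 + 4·0 + 8·1 = 26
the West site: 9·4 + 6·1 + 2·4 + 4·2 + 4·1 + 8·0 = 62
the Riverside lot: 9·3 + 6·0 + 2·1 + 4·3 + 4·2 + 8·4 = 81
the South site: 9·1 + 6·2 + 2·2 + 4·4 + 4·3 + 8·2 = 69
the North site has the highest Borda score (92).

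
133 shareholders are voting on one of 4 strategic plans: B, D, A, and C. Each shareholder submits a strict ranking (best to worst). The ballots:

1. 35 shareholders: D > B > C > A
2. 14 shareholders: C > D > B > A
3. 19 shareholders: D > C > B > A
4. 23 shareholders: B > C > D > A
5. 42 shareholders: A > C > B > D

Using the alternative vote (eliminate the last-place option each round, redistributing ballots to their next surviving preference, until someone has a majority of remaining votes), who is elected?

D

Round 1: B 23, D 54, A 42, C 14. Eliminate C.
Round 2: B 23, D 68, A 42. D has a majority.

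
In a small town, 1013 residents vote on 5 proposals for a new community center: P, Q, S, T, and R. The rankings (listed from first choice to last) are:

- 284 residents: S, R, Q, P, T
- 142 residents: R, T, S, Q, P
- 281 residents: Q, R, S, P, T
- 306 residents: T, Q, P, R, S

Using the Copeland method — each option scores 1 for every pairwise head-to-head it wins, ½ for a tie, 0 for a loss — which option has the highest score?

P: beats T; loses to Q, S, and R → score 1.
Q: beats P, S, T, and R → score 4.
S: beats P and T; loses to Q and R → score 2.
T: loses to P, Q, S, and R → score 0.
R: beats P, S, and T; loses to Q → score 3.
Q has the best pairwise record.

Q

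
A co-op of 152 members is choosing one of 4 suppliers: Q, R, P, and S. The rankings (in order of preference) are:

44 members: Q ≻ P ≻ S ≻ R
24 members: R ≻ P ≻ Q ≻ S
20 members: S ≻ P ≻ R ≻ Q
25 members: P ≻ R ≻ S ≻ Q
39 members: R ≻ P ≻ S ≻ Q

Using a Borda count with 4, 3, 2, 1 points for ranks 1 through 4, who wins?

Q: 44·4 + 24·2 + 20·1 + 25·1 + 39·1 = 308
R: 44·1 + 24·4 + 20·2 + 25·3 + 39·4 = 411
P: 44·3 + 24·3 + 20·3 + 25·4 + 39·3 = 481
S: 44·2 + 24·1 + 20·4 + 25·2 + 39·2 = 320
P has the highest Borda score (481).

P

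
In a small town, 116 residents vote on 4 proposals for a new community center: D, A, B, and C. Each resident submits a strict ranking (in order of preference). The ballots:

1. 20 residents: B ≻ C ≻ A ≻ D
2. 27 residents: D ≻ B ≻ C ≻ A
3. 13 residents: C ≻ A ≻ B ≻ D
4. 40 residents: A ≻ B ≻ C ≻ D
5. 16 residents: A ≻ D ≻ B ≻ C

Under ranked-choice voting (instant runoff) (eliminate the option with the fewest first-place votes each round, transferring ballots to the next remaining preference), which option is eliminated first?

C

Round 1: D 27, A 56, B 20, C 13. Eliminate C.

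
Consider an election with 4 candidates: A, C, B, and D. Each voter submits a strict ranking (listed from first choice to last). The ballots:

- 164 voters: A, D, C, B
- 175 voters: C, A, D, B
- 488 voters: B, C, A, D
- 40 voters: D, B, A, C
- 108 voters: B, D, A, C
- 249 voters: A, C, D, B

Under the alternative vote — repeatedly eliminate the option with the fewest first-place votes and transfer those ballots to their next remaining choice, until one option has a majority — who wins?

Round 1: A 413, C 175, B 596, D 40. Eliminate D.
Round 2: A 413, C 175, B 636. B has a majority.

B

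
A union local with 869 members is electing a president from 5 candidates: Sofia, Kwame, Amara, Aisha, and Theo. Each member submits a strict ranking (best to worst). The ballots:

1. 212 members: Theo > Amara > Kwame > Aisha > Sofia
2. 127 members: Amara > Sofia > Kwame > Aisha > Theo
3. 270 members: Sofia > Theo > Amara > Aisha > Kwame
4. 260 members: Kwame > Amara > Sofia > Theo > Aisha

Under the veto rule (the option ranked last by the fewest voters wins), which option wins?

Amara

Last-place votes: Sofia 212, Kwame 270, Amara 0, Aisha 260, Theo 127.
Amara is ranked last by the fewest voters, so Amara wins.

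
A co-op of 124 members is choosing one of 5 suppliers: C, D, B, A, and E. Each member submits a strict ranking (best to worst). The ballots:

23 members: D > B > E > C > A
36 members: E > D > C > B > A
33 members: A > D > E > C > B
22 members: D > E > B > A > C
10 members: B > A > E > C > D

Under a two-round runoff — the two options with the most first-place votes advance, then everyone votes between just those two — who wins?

Round 1 first-place votes: C 0, D 45, B 10, A 33, E 36.
D and E advance.
Runoff: D is preferred to E by 78 voters; E by 46.
D wins the runoff.

D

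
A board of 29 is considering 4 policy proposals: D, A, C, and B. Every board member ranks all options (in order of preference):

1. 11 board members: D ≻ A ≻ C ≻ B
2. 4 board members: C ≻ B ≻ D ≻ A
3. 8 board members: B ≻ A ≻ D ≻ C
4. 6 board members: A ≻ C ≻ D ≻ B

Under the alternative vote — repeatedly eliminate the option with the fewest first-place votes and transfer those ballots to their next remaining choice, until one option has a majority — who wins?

D

Round 1: D 11, A 6, C 4, B 8. Eliminate C.
Round 2: D 11, A 6, B 12. Eliminate A.
Round 3: D 17, B 12. D has a majority.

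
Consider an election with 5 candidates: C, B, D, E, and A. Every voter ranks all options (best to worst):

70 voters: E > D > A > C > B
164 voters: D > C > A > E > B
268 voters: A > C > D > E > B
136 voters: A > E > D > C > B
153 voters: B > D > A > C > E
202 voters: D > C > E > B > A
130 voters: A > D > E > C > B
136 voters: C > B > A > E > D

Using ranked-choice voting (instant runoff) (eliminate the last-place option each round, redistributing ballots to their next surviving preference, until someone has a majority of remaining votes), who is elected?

Round 1: C 136, B 153, D 366, E 70, A 534. Eliminate E.
Round 2: C 136, B 153, D 436, A 534. Eliminate C.
Round 3: B 289, D 436, A 534. Eliminate B.
Round 4: D 589, A 670. A has a majority.

A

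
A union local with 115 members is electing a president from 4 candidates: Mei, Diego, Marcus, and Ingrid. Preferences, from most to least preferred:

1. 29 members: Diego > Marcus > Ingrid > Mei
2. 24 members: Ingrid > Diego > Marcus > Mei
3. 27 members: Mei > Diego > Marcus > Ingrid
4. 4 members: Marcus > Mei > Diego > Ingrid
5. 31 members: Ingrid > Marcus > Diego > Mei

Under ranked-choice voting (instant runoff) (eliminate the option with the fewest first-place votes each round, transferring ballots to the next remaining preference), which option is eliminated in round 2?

Diego

Round 1: Mei 27, Diego 29, Marcus 4, Ingrid 55. Eliminate Marcus.
Round 2: Mei 31, Diego 29, Ingrid 55. Eliminate Diego.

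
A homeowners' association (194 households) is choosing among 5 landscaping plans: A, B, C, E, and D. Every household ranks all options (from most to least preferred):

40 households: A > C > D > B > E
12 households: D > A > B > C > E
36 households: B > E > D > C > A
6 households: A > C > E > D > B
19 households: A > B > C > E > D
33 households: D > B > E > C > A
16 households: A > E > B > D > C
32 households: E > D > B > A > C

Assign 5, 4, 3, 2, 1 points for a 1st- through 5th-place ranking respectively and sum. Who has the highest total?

B

A: 40·5 + 12·4 + 36·1 + 6·5 + 19·5 + 33·1 + 16·5 + 32·2 = 586
B: 40·2 + 12·3 + 36·5 + 6·1 + 19·4 + 33·4 + 16·3 + 32·3 = 654
C: 40·4 + 12·2 + 36·2 + 6·4 + 19·3 + 33·2 + 16·1 + 32·1 = 451
E: 40·1 + 12·1 + 36·4 + 6·3 + 19·2 + 33·3 + 16·4 + 32·5 = 575
D: 40·3 + 12·5 + 36·3 + 6·2 + 19·1 + 33·5 + 16·2 + 32·4 = 644
B has the highest Borda score (654).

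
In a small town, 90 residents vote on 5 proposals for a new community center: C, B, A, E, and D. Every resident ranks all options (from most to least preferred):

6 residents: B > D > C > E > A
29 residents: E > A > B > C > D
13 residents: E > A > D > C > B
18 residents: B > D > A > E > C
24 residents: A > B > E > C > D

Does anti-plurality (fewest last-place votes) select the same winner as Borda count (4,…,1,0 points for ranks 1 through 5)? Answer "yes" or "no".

no

Anti-plurality — last-place votes: C 18, B 13, A 6, E 0, D 53. Winner: E.
Borda — scores: C 78, B 226, A 258, E 240, D 98. Winner: A.
The two methods disagree.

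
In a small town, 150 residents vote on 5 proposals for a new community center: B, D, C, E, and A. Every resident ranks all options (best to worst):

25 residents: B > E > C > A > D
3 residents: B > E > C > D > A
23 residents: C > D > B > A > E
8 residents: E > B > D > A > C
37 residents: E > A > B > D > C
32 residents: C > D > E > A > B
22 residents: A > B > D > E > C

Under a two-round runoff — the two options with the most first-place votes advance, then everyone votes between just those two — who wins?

E

Round 1 first-place votes: B 28, D 0, C 55, E 45, A 22.
C and E advance.
Runoff: C is preferred to E by 55 voters; E by 95.
E wins the runoff.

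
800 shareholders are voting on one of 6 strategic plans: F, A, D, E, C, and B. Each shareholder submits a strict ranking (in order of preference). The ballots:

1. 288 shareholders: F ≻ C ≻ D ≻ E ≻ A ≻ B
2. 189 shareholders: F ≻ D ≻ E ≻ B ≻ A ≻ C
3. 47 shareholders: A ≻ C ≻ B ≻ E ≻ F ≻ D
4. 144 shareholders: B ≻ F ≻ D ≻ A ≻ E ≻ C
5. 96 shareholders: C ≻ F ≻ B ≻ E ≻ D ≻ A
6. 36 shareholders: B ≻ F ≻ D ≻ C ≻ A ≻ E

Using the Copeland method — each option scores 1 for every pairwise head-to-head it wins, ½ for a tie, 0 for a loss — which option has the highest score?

F

F: beats A, D, E, C, and B → score 5.
A: loses to F, D, E, C, and B → score 0.
D: beats A, E, and B; loses to F and C → score 3.
E: beats A and B; loses to F, D, and C → score 2.
C: beats A, D, E, and B; loses to F → score 4.
B: beats A; loses to F, D, E, and C → score 1.
F has the best pairwise record.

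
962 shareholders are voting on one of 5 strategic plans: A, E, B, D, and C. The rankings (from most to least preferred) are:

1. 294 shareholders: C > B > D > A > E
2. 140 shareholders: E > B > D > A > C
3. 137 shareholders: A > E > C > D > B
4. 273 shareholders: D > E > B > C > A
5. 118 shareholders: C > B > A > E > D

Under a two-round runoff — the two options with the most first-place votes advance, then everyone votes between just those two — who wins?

C

Round 1 first-place votes: A 137, E 140, B 0, D 273, C 412.
C and D advance.
Runoff: C is preferred to D by 549 voters; D by 413.
C wins the runoff.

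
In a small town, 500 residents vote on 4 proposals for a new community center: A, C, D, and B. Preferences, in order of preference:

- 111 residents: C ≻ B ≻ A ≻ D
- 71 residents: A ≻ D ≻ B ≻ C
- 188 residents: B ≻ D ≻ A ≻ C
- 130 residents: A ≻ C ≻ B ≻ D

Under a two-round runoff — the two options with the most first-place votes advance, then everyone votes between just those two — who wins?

Round 1 first-place votes: A 201, C 111, D 0, B 188.
A and B advance.
Runoff: A is preferred to B by 201 voters; B by 299.
B wins the runoff.

B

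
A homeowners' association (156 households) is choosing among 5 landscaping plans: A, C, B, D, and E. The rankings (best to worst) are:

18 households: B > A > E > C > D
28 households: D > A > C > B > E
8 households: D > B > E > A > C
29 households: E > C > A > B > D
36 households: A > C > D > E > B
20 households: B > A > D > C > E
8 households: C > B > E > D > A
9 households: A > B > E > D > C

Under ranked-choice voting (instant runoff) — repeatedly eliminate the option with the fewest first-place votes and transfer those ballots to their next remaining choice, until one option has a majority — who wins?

A

Round 1: A 45, C 8, B 38, D 36, E 29. Eliminate C.
Round 2: A 45, B 46, D 36, E 29. Eliminate E.
Round 3: A 74, B 46, D 36. Eliminate D.
Round 4: A 102, B 54. A has a majority.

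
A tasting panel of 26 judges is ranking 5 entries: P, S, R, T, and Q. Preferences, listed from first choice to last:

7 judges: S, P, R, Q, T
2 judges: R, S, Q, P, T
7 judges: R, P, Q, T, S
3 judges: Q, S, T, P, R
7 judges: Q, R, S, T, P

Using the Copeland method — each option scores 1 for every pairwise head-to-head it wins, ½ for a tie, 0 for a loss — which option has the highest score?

R

P: beats T and Q; loses to S and R → score 2.
S: beats P and T; loses to R and Q → score 2.
R: beats P, S, T, and Q → score 4.
T: loses to P, S, R, and Q → score 0.
Q: beats S and T; loses to P and R → score 2.
R has the best pairwise record.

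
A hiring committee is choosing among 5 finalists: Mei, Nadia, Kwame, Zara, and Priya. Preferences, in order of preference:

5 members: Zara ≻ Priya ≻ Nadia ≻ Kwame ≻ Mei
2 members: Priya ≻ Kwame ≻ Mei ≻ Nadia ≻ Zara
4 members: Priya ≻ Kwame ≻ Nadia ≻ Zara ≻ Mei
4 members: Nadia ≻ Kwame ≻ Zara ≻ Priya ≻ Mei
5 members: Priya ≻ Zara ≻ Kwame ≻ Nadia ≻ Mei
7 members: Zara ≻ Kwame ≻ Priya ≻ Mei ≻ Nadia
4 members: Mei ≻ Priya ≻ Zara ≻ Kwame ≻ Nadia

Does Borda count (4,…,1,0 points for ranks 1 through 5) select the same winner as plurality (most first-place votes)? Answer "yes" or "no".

Borda — scores: Mei 27, Nadia 41, Kwame 70, Zara 83, Priya 89. Winner: Priya.
Plurality — first-place votes: Mei 4, Nadia 4, Kwame 0, Zara 12, Priya 11. Winner: Zara.
The two methods disagree.

no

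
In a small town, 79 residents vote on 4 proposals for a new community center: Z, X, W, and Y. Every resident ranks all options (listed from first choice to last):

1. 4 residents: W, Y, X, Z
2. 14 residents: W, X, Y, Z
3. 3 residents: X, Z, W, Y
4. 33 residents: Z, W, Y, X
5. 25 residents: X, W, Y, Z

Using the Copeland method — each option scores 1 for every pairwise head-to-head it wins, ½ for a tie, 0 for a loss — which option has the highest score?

W

Z: loses to X, W, and Y → score 0.
X: beats Z and Y; loses to W → score 2.
W: beats Z, X, and Y → score 3.
Y: beats Z; loses to X and W → score 1.
W has the best pairwise record.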